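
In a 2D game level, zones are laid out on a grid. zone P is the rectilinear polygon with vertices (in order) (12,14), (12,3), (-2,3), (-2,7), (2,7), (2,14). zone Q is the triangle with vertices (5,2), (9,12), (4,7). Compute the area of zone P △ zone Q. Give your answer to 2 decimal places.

|zone P| = 126, |zone Q| = 15, |zone P∩zone Q| = 14.7.
|zone P △ zone Q| = |zone P| + |zone Q| − 2·|zone P∩zone Q| = 126 + 15 − 29.4 = 111.60.

111.60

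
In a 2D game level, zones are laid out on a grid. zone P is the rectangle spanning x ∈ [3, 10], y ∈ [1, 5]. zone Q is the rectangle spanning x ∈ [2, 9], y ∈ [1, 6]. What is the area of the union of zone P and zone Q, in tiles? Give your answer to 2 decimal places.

39.00

By inclusion–exclusion:
Individual areas: |zone P| = 28, |zone Q| = 35.
|zone P∩zone Q|: x∈[3,9], y∈[1,5] → 6·4 = 24.
|zone P ∪ zone Q| = 63 − 24 = 39.00.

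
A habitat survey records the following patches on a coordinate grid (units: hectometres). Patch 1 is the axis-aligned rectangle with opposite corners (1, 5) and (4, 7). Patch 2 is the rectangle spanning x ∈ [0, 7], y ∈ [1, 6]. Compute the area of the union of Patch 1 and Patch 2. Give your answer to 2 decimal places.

38.00

By inclusion–exclusion:
Individual areas: |Patch 1| = 6, |Patch 2| = 35.
|Patch 1∩Patch 2|: x∈[1,4], y∈[5,6] → 3·1 = 3.
|Patch 1 ∪ Patch 2| = 41 − 3 = 38.00.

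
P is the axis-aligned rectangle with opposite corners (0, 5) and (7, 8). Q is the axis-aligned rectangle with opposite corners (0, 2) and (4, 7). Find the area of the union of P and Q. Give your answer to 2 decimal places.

By inclusion–exclusion:
Individual areas: |P| = 21, |Q| = 20.
|P∩Q|: x∈[0,4], y∈[5,7] → 4·2 = 8.
|P ∪ Q| = 41 − 8 = 33.00.

33.00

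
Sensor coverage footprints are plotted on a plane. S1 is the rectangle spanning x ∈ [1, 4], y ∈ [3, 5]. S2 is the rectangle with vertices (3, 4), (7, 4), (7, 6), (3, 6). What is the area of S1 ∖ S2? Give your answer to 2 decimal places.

|S1∩S2|: x∈[3,4], y∈[4,5] → 1·1 = 1.
|S1| = 6.
|S1 ∖ S2| = |S1| − |S1∩S2| = 6 − 1 = 5.00.

5.00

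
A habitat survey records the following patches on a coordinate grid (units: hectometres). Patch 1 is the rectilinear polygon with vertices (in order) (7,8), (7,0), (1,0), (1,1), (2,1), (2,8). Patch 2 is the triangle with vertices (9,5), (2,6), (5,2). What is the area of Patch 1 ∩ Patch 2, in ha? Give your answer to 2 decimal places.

10.71

The intersection is the polygon with vertices (7,3.5), (5,2), (2,6), (7,5.286).
By the shoelace formula its area is 10.71.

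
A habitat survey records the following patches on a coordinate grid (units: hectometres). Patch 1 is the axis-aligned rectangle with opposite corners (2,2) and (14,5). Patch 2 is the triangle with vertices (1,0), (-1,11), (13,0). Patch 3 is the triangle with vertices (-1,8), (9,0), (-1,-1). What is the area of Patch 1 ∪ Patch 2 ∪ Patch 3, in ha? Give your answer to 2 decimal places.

97.41

By inclusion–exclusion:
Individual areas: |Patch 1| = 36, |Patch 2| = 66, |Patch 3| = 45.
|Patch 1∩Patch 2| = 19.6364.
|Patch 1∩Patch 3| = 7.875.
|Patch 2∩Patch 3| = 29.9574.
|Patch 1∩Patch 2∩Patch 3| = 7.875.
|Patch 1 ∪ Patch 2 ∪ Patch 3| = 147 − 57.4688 + 7.875 = 97.41.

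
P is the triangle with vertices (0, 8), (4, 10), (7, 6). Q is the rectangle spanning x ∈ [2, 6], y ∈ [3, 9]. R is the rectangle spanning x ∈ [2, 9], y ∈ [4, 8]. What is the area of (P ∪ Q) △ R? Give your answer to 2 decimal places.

22.42

|P ∪ Q| = 27.4702.
|(P ∪ Q) ∩ R| = 16.5238.
|(P ∪ Q) △ R| = 27.4702 + 28 − 33.0476 = 22.42.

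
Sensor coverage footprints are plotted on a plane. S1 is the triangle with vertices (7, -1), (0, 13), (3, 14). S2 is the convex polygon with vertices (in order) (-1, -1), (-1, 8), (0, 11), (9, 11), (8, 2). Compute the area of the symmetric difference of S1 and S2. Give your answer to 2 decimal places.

89.71

|S1| = 24.5, |S2| = 97.5, |S1∩S2| = 16.1469.
|S1 △ S2| = |S1| + |S2| − 2·|S1∩S2| = 24.5 + 97.5 − 32.2939 = 89.71.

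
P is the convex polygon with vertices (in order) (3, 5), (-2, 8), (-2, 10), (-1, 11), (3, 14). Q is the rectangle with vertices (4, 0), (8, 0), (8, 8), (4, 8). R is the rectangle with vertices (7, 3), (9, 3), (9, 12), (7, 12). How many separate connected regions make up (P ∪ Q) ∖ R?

(P ∪ Q) ∖ R splits into 2 disjoint pieces (area 28, area 27).

2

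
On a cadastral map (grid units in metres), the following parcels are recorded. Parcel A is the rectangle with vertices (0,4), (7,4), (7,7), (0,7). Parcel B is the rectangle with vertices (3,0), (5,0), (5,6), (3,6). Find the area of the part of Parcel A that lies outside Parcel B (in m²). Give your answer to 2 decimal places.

17.00

|Parcel A∩Parcel B|: x∈[3,5], y∈[4,6] → 2·2 = 4.
|Parcel A| = 21.
|Parcel A ∖ Parcel B| = |Parcel A| − |Parcel A∩Parcel B| = 21 − 4 = 17.00.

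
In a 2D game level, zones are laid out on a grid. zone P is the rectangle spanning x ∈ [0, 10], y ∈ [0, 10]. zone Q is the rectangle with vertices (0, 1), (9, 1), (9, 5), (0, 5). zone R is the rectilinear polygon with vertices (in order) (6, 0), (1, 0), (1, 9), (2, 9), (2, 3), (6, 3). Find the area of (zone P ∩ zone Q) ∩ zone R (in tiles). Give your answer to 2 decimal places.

12.00

The region (zone P ∩ zone Q) ∩ zone R is the polygon with vertices (2,5), (2,3), (6,3), (6,1), (1,1), (1,5).
By the shoelace formula its area is 12.00.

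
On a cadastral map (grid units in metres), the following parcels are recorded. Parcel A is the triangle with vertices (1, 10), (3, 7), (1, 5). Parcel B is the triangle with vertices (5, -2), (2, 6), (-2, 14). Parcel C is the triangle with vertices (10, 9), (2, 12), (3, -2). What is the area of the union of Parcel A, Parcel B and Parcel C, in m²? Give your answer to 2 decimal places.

By inclusion–exclusion:
Individual areas: |Parcel A| = 5, |Parcel B| = 4, |Parcel C| = 54.5.
|Parcel A∩Parcel B| = 0.8012.
|Parcel A∩Parcel C| = 0.54.
|Parcel B∩Parcel C| = 1.0097.
|Parcel A∩Parcel B∩Parcel C| = 0.
|Parcel A ∪ Parcel B ∪ Parcel C| = 63.5 − 2.351 + 0 = 61.15.

61.15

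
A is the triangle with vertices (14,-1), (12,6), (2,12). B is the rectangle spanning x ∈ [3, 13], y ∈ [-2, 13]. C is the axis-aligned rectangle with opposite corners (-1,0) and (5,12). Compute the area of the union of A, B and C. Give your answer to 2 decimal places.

199.21

By inclusion–exclusion:
Individual areas: |A| = 29, |B| = 150, |C| = 72.
|A∩B| = 27.55.
|A∩C| = 2.175.
|B∩C|: x∈[3,5], y∈[0,12] → 2·12 = 24.
|A∩B∩C| = 1.9333.
|A ∪ B ∪ C| = 251 − 53.725 + 1.9333 = 199.21.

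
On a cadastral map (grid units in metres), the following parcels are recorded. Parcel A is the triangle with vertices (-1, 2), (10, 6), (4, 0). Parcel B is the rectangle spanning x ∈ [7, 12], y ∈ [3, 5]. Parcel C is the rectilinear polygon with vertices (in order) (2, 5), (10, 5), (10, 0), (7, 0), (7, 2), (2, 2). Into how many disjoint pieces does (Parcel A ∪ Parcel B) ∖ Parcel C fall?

(Parcel A ∪ Parcel B) ∖ Parcel C splits into 3 disjoint pieces (area 0.875, area 4, area 8.6364).

3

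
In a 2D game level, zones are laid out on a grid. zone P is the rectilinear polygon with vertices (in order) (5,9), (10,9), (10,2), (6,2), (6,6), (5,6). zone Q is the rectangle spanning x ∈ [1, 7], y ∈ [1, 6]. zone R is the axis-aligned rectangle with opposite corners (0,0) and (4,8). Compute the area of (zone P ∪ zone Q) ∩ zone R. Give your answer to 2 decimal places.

15.00

The region (zone P ∪ zone Q) ∩ zone R is the polygon with vertices (1,1), (1,6), (4,6), (4,1).
By the shoelace formula its area is 15.00.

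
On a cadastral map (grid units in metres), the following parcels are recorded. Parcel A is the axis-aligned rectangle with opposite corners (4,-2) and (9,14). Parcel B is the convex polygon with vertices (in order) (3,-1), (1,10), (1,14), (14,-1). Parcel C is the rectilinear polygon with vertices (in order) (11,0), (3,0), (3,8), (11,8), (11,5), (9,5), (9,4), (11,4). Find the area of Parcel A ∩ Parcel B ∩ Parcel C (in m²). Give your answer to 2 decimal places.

35.48

The intersection is the polygon with vertices (4,8), (6.2,8), (9,4.769), (9,4), (9,0), (4,0).
By the shoelace formula its area is 35.48.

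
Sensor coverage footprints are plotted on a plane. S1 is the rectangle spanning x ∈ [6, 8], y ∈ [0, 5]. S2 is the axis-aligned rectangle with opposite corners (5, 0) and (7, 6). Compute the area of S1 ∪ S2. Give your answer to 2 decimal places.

17.00

By inclusion–exclusion:
Individual areas: |S1| = 10, |S2| = 12.
|S1∩S2|: x∈[6,7], y∈[0,5] → 1·5 = 5.
|S1 ∪ S2| = 22 − 5 = 17.00.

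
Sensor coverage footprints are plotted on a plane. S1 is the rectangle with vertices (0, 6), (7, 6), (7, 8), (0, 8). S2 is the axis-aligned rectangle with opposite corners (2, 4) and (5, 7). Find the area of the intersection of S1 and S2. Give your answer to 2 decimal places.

|S1∩S2|: x∈[2,5], y∈[6,7] → 3·1 = 3.

3.00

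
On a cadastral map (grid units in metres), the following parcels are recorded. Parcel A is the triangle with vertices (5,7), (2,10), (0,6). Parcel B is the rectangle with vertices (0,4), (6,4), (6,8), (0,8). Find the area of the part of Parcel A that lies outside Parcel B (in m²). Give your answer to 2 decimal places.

|Parcel A| = 9, |Parcel A∩Parcel B| = 6.
|Parcel A ∖ Parcel B| = |Parcel A| − |Parcel A∩Parcel B| = 9 − 6 = 3.00.

3.00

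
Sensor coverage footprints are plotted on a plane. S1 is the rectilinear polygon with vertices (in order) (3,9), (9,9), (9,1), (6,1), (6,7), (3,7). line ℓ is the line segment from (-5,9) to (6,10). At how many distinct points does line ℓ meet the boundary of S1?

0

The segment lies entirely outside S1 and never meets its boundary.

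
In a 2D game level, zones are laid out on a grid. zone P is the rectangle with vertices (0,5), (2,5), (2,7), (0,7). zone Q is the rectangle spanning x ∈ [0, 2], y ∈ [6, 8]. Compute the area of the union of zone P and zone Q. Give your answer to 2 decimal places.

By inclusion–exclusion:
Individual areas: |zone P| = 4, |zone Q| = 4.
|zone P∩zone Q|: x∈[0,2], y∈[6,7] → 2·1 = 2.
|zone P ∪ zone Q| = 8 − 2 = 6.00.

6.00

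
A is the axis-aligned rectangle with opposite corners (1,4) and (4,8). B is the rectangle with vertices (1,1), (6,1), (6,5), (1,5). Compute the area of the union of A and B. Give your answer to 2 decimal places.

By inclusion–exclusion:
Individual areas: |A| = 12, |B| = 20.
|A∩B|: x∈[1,4], y∈[4,5] → 3·1 = 3.
|A ∪ B| = 32 − 3 = 29.00.

29.00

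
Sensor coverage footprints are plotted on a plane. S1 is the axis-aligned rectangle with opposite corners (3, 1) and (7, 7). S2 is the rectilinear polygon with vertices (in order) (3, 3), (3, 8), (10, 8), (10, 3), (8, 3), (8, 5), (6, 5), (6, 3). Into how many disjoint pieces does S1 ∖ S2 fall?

1

S1 ∖ S2 is a single connected region.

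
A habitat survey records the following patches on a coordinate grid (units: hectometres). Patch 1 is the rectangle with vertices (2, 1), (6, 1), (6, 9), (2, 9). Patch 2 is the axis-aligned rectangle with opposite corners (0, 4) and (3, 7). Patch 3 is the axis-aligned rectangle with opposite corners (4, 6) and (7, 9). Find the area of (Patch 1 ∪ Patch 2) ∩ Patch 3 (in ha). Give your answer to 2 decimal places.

6.00

The region (Patch 1 ∪ Patch 2) ∩ Patch 3 is the polygon with vertices (6,9), (6,6), (4,6), (4,9).
By the shoelace formula its area is 6.00.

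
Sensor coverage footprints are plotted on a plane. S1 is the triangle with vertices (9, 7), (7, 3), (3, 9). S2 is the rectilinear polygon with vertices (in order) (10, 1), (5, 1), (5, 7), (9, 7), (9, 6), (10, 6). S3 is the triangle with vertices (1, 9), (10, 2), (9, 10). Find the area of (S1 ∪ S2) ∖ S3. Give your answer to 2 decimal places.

|S1 ∪ S2| = 34.
|(S1 ∪ S2) ∩ S3| = 18.2778.
|(S1 ∪ S2) ∖ S3| = 34 − 18.2778 = 15.72.

15.72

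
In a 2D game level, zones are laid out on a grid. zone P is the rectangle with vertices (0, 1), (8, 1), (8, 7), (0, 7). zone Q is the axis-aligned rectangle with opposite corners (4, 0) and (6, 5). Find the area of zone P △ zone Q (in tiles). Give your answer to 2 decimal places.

|zone P∩zone Q|: x∈[4,6], y∈[1,5] → 2·4 = 8.
|zone P △ zone Q| = |zone P| + |zone Q| − 2·|zone P∩zone Q| = 48 + 10 − 16 = 42.00.

42.00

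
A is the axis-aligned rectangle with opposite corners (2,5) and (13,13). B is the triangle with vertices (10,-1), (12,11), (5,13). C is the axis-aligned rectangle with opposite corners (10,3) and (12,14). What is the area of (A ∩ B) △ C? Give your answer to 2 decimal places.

37.43

|A ∩ B| = 34.5714.
|(A ∩ B) ∩ C| = 9.5714.
|(A ∩ B) △ C| = 34.5714 + 22 − 19.1429 = 37.43.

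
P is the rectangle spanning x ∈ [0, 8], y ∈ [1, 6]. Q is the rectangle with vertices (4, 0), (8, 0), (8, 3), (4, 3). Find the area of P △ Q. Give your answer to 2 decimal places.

|P∩Q|: x∈[4,8], y∈[1,3] → 4·2 = 8.
|P △ Q| = |P| + |Q| − 2·|P∩Q| = 40 + 12 − 16 = 36.00.

36.00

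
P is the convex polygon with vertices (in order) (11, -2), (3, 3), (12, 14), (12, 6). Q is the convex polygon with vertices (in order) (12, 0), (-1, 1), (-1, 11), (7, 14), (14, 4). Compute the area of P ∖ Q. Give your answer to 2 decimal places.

|P| = 70.5, |P∩Q| = 56.6741.
|P ∖ Q| = |P| − |P∩Q| = 70.5 − 56.6741 = 13.83.

13.83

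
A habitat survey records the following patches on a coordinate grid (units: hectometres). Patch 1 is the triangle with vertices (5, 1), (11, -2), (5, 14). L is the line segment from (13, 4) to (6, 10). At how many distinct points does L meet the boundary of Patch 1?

The segment meets the boundary at (6.737,9.368).

1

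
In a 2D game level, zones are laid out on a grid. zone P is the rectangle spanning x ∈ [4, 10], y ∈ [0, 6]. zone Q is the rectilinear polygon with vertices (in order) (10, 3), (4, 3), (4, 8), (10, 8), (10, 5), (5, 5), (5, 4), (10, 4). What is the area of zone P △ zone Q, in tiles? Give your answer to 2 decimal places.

35.00

|zone P| = 36, |zone Q| = 25, |zone P∩zone Q| = 13.
|zone P △ zone Q| = |zone P| + |zone Q| − 2·|zone P∩zone Q| = 36 + 25 − 26 = 35.00.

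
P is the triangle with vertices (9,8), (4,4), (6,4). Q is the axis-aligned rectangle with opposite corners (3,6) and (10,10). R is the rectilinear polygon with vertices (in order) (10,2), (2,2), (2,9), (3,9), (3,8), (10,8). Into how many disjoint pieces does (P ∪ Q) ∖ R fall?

1

(P ∪ Q) ∖ R is a single connected region.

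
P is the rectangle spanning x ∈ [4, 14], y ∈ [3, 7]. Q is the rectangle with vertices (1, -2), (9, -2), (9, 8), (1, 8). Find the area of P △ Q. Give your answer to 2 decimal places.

|P∩Q|: x∈[4,9], y∈[3,7] → 5·4 = 20.
|P △ Q| = |P| + |Q| − 2·|P∩Q| = 40 + 80 − 40 = 80.00.

80.00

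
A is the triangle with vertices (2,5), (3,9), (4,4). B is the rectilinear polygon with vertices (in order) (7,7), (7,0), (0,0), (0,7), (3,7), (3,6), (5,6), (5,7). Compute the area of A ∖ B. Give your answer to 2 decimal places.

|A| = 4.5, |A∩B| = 3.1.
|A ∖ B| = |A| − |A∩B| = 4.5 − 3.1 = 1.40.

1.40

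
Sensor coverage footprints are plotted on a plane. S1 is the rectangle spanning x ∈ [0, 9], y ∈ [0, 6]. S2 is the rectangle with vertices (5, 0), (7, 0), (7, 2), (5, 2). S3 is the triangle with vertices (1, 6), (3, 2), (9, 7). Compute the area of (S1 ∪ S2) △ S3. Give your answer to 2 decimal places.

|S1 ∪ S2| = 54.
|(S1 ∪ S2) ∩ S3| = 13.6.
|(S1 ∪ S2) △ S3| = 54 + 17 − 27.2 = 43.80.

43.80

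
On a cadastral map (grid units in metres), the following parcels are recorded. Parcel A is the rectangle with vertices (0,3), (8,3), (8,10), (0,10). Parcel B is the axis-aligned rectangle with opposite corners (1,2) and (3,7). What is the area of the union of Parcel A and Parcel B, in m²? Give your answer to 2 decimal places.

By inclusion–exclusion:
Individual areas: |Parcel A| = 56, |Parcel B| = 10.
|Parcel A∩Parcel B|: x∈[1,3], y∈[3,7] → 2·4 = 8.
|Parcel A ∪ Parcel B| = 66 − 8 = 58.00.

58.00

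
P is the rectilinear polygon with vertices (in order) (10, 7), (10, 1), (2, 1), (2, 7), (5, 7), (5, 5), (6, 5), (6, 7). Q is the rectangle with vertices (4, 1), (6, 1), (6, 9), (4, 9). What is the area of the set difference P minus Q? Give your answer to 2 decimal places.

|P| = 46, |P∩Q| = 10.
|P ∖ Q| = |P| − |P∩Q| = 46 − 10 = 36.00.

36.00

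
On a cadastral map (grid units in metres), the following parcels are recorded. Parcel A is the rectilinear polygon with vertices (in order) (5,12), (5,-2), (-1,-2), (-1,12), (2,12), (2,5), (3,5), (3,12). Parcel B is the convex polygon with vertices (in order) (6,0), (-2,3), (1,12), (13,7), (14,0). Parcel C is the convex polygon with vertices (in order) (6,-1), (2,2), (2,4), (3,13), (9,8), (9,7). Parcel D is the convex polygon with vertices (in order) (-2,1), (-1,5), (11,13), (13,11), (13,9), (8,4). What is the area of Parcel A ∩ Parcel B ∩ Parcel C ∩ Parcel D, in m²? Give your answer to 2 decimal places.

13.66

The intersection is the polygon with vertices (2,4), (2.111,5), (3,5), (3,7.667), (5,9), (5,3.1), (2,2.2).
By the shoelace formula its area is 13.66.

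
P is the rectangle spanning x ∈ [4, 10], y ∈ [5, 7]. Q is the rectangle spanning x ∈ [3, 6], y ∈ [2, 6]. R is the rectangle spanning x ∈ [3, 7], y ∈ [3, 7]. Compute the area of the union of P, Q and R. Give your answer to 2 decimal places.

By inclusion–exclusion:
Individual areas: |P| = 12, |Q| = 12, |R| = 16.
|P∩Q|: x∈[4,6], y∈[5,6] → 2·1 = 2.
|P∩R|: x∈[4,7], y∈[5,7] → 3·2 = 6.
|Q∩R|: x∈[3,6], y∈[3,6] → 3·3 = 9.
|P∩Q∩R| = 2.
|P ∪ Q ∪ R| = 40 − 17 + 2 = 25.00.

25.00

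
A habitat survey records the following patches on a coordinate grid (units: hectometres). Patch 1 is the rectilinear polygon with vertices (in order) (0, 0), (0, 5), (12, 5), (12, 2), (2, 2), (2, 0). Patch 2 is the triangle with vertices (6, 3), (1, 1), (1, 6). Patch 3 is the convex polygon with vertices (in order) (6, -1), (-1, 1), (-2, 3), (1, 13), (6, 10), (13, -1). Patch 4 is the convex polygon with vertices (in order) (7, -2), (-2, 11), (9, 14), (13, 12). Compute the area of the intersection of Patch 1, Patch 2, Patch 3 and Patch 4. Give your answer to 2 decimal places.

The intersection is the polygon with vertices (4.072,2.229), (2.154,5), (2.667,5), (6,3).
By the shoelace formula its area is 3.92.

3.92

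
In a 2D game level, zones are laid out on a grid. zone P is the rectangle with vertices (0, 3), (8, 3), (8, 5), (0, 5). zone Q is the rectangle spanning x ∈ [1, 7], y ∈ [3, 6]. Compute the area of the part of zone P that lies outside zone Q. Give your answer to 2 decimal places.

4.00

|zone P∩zone Q|: x∈[1,7], y∈[3,5] → 6·2 = 12.
|zone P| = 16.
|zone P ∖ zone Q| = |zone P| − |zone P∩zone Q| = 16 − 12 = 4.00.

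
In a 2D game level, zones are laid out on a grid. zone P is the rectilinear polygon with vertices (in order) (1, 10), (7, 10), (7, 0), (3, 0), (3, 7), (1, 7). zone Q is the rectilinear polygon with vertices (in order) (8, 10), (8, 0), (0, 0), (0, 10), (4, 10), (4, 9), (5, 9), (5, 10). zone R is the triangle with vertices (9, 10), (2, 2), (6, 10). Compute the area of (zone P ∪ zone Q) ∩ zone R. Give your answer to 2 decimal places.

11.43

The region (zone P ∪ zone Q) ∩ zone R is the polygon with vertices (7,10), (8,10), (8,8.857), (2,2), (6,10).
By the shoelace formula its area is 11.43.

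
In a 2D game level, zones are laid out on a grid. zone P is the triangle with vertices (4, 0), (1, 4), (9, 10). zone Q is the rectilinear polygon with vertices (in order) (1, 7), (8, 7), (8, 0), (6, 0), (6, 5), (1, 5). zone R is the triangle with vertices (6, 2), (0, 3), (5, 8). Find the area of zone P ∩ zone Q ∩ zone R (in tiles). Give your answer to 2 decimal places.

The intersection is the polygon with vertices (5.167,7), (5.5,5), (2.333,5), (5,7).
By the shoelace formula its area is 3.33.

3.33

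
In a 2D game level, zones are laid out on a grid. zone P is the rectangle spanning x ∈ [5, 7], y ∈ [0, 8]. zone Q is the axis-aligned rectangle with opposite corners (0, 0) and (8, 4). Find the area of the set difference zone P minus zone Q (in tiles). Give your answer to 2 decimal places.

|zone P∩zone Q|: x∈[5,7], y∈[0,4] → 2·4 = 8.
|zone P| = 16.
|zone P ∖ zone Q| = |zone P| − |zone P∩zone Q| = 16 − 8 = 8.00.

8.00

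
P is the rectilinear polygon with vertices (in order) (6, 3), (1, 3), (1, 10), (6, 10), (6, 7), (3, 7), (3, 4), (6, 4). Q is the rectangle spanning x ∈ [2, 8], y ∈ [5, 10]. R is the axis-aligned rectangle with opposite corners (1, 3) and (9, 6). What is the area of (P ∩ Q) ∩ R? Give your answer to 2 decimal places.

1.00

The region (P ∩ Q) ∩ R is the polygon with vertices (3,5), (2,5), (2,6), (3,6).
By the shoelace formula its area is 1.00.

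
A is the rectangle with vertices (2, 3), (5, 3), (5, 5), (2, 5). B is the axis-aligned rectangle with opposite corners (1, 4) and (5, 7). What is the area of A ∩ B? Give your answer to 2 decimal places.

|A∩B|: x∈[2,5], y∈[4,5] → 3·1 = 3.

3.00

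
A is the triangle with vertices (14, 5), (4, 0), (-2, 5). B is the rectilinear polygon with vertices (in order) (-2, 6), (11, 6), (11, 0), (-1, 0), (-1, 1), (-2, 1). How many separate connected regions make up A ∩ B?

A ∩ B is a single connected region.

1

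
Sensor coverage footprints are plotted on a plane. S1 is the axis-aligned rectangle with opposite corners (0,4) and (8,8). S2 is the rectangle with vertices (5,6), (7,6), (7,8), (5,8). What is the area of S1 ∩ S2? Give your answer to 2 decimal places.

4.00

|S1∩S2|: x∈[5,7], y∈[6,8] → 2·2 = 4.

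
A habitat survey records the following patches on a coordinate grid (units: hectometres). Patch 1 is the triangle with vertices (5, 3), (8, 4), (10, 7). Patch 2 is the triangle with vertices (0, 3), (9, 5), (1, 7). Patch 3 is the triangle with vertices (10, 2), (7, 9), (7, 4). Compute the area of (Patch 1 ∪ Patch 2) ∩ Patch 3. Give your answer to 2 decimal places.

The region (Patch 1 ∪ Patch 2) ∩ Patch 3 is the polygon with vertices (7.333,3.778), (7,4), (7,5.5), (7.857,5.286), (8.404,5.723), (8.739,4.942), (8.609,4.913), (8,4).
By the shoelace formula its area is 2.18.

2.18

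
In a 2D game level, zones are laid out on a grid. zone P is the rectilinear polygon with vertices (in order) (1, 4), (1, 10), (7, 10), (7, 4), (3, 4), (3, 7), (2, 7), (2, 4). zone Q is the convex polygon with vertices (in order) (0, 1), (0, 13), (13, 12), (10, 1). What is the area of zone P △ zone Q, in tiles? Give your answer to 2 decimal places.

100.00

|zone P| = 33, |zone Q| = 133, |zone P∩zone Q| = 33.
|zone P △ zone Q| = |zone P| + |zone Q| − 2·|zone P∩zone Q| = 33 + 133 − 66 = 100.00.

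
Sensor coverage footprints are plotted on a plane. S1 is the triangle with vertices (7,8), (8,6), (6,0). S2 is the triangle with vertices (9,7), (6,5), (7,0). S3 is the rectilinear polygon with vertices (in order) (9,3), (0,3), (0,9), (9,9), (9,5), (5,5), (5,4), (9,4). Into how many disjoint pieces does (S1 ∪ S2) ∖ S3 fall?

2

(S1 ∪ S2) ∖ S3 splits into 2 disjoint pieces (area 2.1857, area 2.7857).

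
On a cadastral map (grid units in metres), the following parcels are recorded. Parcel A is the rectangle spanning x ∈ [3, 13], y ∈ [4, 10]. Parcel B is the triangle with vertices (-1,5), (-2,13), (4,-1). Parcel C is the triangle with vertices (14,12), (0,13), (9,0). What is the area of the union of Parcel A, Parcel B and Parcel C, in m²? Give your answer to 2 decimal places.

By inclusion–exclusion:
Individual areas: |Parcel A| = 60, |Parcel B| = 17, |Parcel C| = 86.5.
|Parcel A∩Parcel B| = 0.
|Parcel A∩Parcel C| = 45.9282.
|Parcel B∩Parcel C| = 0.
|Parcel A∩Parcel B∩Parcel C| = 0.
|Parcel A ∪ Parcel B ∪ Parcel C| = 163.5 − 45.9282 + 0 = 117.57.

117.57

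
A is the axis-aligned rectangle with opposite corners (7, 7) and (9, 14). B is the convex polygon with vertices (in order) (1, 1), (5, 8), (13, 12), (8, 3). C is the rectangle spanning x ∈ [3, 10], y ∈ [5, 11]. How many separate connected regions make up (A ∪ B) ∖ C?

3

(A ∪ B) ∖ C splits into 3 disjoint pieces (area 6, area 5.85, area 17.5397).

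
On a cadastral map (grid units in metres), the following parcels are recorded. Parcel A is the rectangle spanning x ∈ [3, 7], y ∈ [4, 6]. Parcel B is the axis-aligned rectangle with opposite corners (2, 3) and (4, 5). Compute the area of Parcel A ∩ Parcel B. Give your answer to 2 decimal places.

|Parcel A∩Parcel B|: x∈[3,4], y∈[4,5] → 1·1 = 1.

1.00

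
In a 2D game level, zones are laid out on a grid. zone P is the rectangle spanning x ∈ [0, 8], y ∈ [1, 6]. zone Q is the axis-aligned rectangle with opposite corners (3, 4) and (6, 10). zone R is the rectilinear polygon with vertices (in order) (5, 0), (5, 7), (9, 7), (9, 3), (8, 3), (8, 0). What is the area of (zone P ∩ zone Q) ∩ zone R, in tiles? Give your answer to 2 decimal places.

The region (zone P ∩ zone Q) ∩ zone R is the polygon with vertices (6,4), (5,4), (5,6), (6,6).
By the shoelace formula its area is 2.00.

2.00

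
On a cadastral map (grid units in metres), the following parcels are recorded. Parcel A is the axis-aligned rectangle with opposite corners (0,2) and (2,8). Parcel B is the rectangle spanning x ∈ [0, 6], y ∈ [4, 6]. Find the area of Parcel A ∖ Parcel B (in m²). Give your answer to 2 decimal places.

|Parcel A∩Parcel B|: x∈[0,2], y∈[4,6] → 2·2 = 4.
|Parcel A| = 12.
|Parcel A ∖ Parcel B| = |Parcel A| − |Parcel A∩Parcel B| = 12 − 4 = 8.00.

8.00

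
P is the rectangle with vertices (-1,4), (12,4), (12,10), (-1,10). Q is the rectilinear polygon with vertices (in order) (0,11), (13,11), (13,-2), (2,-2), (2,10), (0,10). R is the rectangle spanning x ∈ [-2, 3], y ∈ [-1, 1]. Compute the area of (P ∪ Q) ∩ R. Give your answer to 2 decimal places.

2.00

The region (P ∪ Q) ∩ R is the polygon with vertices (2,1), (3,1), (3,-1), (2,-1).
By the shoelace formula its area is 2.00.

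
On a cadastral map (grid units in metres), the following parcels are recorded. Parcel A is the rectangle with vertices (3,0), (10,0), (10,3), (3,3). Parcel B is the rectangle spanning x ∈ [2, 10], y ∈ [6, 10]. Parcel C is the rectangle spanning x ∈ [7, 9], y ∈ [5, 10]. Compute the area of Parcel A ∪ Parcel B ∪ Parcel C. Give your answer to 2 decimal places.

By inclusion–exclusion:
Individual areas: |Parcel A| = 21, |Parcel B| = 32, |Parcel C| = 10.
|Parcel A∩Parcel B| = 0 (no overlap).
|Parcel A∩Parcel C| = 0 (no overlap).
|Parcel B∩Parcel C|: x∈[7,9], y∈[6,10] → 2·4 = 8.
|Parcel A∩Parcel B∩Parcel C| = 0.
|Parcel A ∪ Parcel B ∪ Parcel C| = 63 − 8 + 0 = 55.00.

55.00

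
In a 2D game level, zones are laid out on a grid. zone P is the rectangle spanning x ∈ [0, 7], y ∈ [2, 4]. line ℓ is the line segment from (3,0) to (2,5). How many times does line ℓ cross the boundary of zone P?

2

The segment meets the boundary at (2.6,2), (2.2,4).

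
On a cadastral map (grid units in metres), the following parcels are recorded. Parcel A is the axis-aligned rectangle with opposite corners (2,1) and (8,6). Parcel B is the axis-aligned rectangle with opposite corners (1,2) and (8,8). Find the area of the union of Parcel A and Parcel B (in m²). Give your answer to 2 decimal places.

48.00

By inclusion–exclusion:
Individual areas: |Parcel A| = 30, |Parcel B| = 42.
|Parcel A∩Parcel B|: x∈[2,8], y∈[2,6] → 6·4 = 24.
|Parcel A ∪ Parcel B| = 72 − 24 = 48.00.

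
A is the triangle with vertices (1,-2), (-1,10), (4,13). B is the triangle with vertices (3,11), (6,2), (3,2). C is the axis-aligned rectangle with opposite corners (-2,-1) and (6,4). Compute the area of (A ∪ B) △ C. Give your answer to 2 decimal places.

|A ∪ B| = 45.9375.
|(A ∪ B) ∩ C| = 11.75.
|(A ∪ B) △ C| = 45.9375 + 40 − 23.5 = 62.44.

62.44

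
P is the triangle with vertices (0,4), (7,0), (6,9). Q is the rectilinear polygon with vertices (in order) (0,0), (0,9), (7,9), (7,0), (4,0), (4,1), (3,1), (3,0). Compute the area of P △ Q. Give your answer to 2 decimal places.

|P| = 29.5, |Q| = 62, |P∩Q| = 29.5.
|P △ Q| = |P| + |Q| − 2·|P∩Q| = 29.5 + 62 − 59 = 32.50.

32.50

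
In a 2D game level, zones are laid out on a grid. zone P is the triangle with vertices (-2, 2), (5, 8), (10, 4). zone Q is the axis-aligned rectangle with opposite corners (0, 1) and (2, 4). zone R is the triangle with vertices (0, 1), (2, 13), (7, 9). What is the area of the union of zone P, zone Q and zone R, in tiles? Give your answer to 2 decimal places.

56.34

By inclusion–exclusion:
Individual areas: |zone P| = 29, |zone Q| = 6, |zone R| = 34.
|zone P∩zone Q| = 2.9524.
|zone P∩zone R| = 8.951.
|zone Q∩zone R| = 2.9643.
|zone P∩zone Q∩zone R| = 2.2061.
|zone P ∪ zone Q ∪ zone R| = 69 − 14.8676 + 2.2061 = 56.34.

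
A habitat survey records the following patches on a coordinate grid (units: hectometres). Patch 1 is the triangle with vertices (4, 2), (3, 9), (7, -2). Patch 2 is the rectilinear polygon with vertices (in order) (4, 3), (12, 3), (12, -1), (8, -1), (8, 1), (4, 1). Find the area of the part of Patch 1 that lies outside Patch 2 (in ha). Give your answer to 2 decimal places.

|Patch 1| = 8.5, |Patch 1∩Patch 2| = 2.7159.
|Patch 1 ∖ Patch 2| = |Patch 1| − |Patch 1∩Patch 2| = 8.5 − 2.7159 = 5.78.

5.78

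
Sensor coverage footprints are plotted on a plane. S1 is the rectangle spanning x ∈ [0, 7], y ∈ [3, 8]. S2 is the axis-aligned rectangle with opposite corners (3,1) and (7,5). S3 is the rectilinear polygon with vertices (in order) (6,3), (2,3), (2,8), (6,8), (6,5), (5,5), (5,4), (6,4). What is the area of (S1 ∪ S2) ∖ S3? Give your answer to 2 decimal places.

|S1 ∪ S2| = 43.
|(S1 ∪ S2) ∩ S3| = 19.
|(S1 ∪ S2) ∖ S3| = 43 − 19 = 24.00.

24.00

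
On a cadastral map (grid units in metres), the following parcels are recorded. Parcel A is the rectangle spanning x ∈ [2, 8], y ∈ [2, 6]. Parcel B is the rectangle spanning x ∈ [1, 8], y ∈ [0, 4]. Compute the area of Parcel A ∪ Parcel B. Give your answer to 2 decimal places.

40.00

By inclusion–exclusion:
Individual areas: |Parcel A| = 24, |Parcel B| = 28.
|Parcel A∩Parcel B|: x∈[2,8], y∈[2,4] → 6·2 = 12.
|Parcel A ∪ Parcel B| = 52 − 12 = 40.00.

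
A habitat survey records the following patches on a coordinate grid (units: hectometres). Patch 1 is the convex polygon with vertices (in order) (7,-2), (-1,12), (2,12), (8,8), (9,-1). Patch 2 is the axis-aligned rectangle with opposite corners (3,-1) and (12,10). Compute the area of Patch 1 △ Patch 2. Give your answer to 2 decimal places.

69.07

|Patch 1| = 62.5, |Patch 2| = 99, |Patch 1∩Patch 2| = 46.2143.
|Patch 1 △ Patch 2| = |Patch 1| + |Patch 2| − 2·|Patch 1∩Patch 2| = 62.5 + 99 − 92.4286 = 69.07.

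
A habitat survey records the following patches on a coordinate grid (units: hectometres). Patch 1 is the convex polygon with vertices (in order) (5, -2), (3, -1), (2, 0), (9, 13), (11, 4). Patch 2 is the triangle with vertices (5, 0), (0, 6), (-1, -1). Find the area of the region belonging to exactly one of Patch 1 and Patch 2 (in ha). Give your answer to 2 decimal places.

|Patch 1| = 60, |Patch 2| = 20.5, |Patch 1∩Patch 2| = 3.9232.
|Patch 1 △ Patch 2| = |Patch 1| + |Patch 2| − 2·|Patch 1∩Patch 2| = 60 + 20.5 − 7.8465 = 72.65.

72.65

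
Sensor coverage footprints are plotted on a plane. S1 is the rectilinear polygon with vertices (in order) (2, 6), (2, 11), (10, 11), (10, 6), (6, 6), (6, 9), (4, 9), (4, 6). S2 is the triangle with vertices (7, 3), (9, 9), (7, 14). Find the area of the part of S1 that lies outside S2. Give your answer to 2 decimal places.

|S1| = 34, |S1∩S2| = 7.7.
|S1 ∖ S2| = |S1| − |S1∩S2| = 34 − 7.7 = 26.30.

26.30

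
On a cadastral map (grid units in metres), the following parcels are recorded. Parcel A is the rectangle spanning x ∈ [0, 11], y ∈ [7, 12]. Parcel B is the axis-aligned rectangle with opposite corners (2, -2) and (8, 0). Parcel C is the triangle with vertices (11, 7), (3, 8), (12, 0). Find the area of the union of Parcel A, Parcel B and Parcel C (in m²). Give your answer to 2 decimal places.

91.06

By inclusion–exclusion:
Individual areas: |Parcel A| = 55, |Parcel B| = 12, |Parcel C| = 27.5.
|Parcel A∩Parcel B| = 0 (no overlap).
|Parcel A∩Parcel C| = 3.4375.
|Parcel B∩Parcel C| = 0.
|Parcel A∩Parcel B∩Parcel C| = 0.
|Parcel A ∪ Parcel B ∪ Parcel C| = 94.5 − 3.4375 + 0 = 91.06.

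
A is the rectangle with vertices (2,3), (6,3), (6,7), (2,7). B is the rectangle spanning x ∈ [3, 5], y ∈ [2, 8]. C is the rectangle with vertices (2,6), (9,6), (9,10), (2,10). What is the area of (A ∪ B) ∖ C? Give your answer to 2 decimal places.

|A ∪ B| = 20.
|(A ∪ B) ∩ C| = 6.
|(A ∪ B) ∖ C| = 20 − 6 = 14.00.

14.00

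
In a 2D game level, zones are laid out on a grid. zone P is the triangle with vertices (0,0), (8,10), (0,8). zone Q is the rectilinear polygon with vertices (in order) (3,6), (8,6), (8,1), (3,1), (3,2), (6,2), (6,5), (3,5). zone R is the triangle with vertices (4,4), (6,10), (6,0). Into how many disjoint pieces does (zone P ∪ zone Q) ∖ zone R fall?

4

(zone P ∪ zone Q) ∖ zone R splits into 4 disjoint pieces (area 28.3788, area 2, area 10, area 2.25).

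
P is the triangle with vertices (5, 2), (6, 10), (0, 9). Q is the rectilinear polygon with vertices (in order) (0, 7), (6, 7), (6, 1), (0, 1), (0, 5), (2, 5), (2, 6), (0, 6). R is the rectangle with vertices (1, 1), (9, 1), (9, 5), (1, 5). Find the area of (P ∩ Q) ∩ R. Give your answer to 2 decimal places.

3.78

The region (P ∩ Q) ∩ R is the polygon with vertices (2.857,5), (5.375,5), (5,2).
By the shoelace formula its area is 3.78.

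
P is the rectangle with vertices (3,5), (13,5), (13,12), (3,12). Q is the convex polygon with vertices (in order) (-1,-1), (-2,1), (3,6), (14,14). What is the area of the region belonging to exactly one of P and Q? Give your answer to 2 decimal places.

72.50

|P| = 70, |Q| = 30, |P∩Q| = 13.75.
|P △ Q| = |P| + |Q| − 2·|P∩Q| = 70 + 30 − 27.5 = 72.50.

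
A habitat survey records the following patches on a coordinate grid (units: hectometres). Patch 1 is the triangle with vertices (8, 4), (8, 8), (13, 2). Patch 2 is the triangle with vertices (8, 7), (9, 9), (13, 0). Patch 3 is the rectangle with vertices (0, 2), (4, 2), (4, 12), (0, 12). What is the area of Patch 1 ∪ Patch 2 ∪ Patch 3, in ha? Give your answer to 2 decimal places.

By inclusion–exclusion:
Individual areas: |Patch 1| = 10, |Patch 2| = 8.5, |Patch 3| = 40.
|Patch 1∩Patch 2| = 4.5201.
|Patch 1∩Patch 3| = 0.
|Patch 2∩Patch 3| = 0.
|Patch 1∩Patch 2∩Patch 3| = 0.
|Patch 1 ∪ Patch 2 ∪ Patch 3| = 58.5 − 4.5201 + 0 = 53.98.

53.98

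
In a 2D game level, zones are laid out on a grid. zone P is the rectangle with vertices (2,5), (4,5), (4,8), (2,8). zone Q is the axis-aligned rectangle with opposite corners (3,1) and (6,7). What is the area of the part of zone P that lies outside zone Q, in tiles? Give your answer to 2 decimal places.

|zone P∩zone Q|: x∈[3,4], y∈[5,7] → 1·2 = 2.
|zone P| = 6.
|zone P ∖ zone Q| = |zone P| − |zone P∩zone Q| = 6 − 2 = 4.00.

4.00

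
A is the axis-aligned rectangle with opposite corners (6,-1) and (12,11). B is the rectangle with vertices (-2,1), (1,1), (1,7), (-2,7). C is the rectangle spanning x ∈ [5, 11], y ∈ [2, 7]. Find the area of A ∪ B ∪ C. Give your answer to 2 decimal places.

By inclusion–exclusion:
Individual areas: |A| = 72, |B| = 18, |C| = 30.
|A∩B| = 0 (no overlap).
|A∩C|: x∈[6,11], y∈[2,7] → 5·5 = 25.
|B∩C| = 0 (no overlap).
|A∩B∩C| = 0.
|A ∪ B ∪ C| = 120 − 25 + 0 = 95.00.

95.00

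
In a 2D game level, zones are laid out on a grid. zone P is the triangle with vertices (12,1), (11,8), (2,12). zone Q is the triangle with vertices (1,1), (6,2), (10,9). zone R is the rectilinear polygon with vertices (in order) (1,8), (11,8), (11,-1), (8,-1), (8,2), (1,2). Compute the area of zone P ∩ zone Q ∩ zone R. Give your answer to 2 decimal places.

The intersection is the polygon with vertices (7.965,5.439), (7.084,6.408), (8.875,8), (9.429,8).
By the shoelace formula its area is 2.28.

2.28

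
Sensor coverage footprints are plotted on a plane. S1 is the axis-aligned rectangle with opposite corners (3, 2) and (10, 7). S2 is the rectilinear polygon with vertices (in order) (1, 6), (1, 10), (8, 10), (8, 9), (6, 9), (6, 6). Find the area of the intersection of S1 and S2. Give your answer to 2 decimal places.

3.00

The intersection is the polygon with vertices (3,7), (6,7), (6,6), (3,6).
By the shoelace formula its area is 3.00.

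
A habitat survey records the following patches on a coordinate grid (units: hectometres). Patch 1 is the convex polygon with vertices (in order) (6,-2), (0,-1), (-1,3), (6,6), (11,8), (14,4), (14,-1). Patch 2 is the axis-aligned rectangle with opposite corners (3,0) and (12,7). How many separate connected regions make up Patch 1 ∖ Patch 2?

2

Patch 1 ∖ Patch 2 splits into 2 disjoint pieces (area 46.0952, area 1.625).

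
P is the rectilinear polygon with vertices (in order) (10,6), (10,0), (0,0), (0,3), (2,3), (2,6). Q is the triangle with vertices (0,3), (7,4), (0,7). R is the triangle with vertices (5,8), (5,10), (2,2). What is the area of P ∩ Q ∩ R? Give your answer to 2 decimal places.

The intersection is the polygon with vertices (3.706,5.412), (2.692,3.385), (2.509,3.358), (3.338,5.569).
By the shoelace formula its area is 0.64.

0.64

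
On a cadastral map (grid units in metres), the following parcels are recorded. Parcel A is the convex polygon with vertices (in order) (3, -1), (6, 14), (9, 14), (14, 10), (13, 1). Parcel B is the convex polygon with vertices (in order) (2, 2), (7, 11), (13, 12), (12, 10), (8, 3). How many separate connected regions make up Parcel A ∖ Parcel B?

2

Parcel A ∖ Parcel B splits into 2 disjoint pieces (area 53.5222, area 16.8448).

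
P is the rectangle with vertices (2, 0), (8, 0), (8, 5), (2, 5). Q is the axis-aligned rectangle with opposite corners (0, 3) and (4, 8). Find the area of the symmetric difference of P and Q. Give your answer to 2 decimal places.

|P∩Q|: x∈[2,4], y∈[3,5] → 2·2 = 4.
|P △ Q| = |P| + |Q| − 2·|P∩Q| = 30 + 20 − 8 = 42.00.

42.00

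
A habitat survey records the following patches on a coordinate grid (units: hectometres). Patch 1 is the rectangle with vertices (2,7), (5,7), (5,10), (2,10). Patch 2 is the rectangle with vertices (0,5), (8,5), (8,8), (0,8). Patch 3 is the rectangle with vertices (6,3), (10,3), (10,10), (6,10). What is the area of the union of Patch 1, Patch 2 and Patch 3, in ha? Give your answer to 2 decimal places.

52.00

By inclusion–exclusion:
Individual areas: |Patch 1| = 9, |Patch 2| = 24, |Patch 3| = 28.
|Patch 1∩Patch 2|: x∈[2,5], y∈[7,8] → 3·1 = 3.
|Patch 1∩Patch 3| = 0 (no overlap).
|Patch 2∩Patch 3|: x∈[6,8], y∈[5,8] → 2·3 = 6.
|Patch 1∩Patch 2∩Patch 3| = 0.
|Patch 1 ∪ Patch 2 ∪ Patch 3| = 61 − 9 + 0 = 52.00.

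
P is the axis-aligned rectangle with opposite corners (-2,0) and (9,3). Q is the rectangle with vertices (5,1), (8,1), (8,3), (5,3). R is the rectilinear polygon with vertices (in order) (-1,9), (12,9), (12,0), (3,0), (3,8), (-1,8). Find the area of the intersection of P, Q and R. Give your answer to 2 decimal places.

6.00

The intersection is the polygon with vertices (8,1), (5,1), (5,3), (8,3).
By the shoelace formula its area is 6.00.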